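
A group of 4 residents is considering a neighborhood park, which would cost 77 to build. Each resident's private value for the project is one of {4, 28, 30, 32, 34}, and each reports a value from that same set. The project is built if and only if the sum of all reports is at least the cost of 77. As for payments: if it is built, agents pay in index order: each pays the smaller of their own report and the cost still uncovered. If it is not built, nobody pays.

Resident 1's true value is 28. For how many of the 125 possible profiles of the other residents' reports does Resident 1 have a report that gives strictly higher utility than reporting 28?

64

Others report (28, 28, 28): truth gives 0; report 4 gives 24 > 0. Violating.
Others report (28, 28, 30): truth gives 0; report 4 gives 24 > 0. Violating.
Others report (28, 28, 32): truth gives 0; report 4 gives 24 > 0. Violating.
Others report (28, 28, 34): truth gives 0; report 4 gives 24 > 0. Violating.
Others report (4, 4, 4): truth gives 0; no alternative beats it.
Others report (4, 4, 28): truth gives 0; no alternative beats it.
(Checking all 125 profiles: 64 have a profitable deviation, 61 do not.)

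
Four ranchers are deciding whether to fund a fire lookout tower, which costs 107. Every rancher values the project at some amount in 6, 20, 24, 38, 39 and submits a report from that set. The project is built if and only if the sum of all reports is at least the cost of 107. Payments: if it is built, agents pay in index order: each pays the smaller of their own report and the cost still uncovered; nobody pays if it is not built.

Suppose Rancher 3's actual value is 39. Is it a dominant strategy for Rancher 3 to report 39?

Consider the case where Rancher 1 reports 6, Rancher 2 reports 24 and Rancher 4 reports 39.
Truthful report 39: project built, pays 39, utility 39 - 39 = 0.
Report 38 instead: project built, pays 38, utility 39 - 38 = 1.
Since 1 > 0, reporting 38 is strictly better here, so truthful reporting is not dominant.

No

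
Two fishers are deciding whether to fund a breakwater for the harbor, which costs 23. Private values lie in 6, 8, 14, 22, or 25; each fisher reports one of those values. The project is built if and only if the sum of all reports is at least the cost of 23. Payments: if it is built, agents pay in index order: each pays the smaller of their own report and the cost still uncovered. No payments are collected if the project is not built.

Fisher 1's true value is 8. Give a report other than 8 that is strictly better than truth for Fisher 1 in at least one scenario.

6

Suppose Fisher 2 reports 22.
Report 8: project built, pays 8, utility 8 - 8 = 0.
Report 6: project built, pays 6, utility 8 - 6 = 2.
So reporting 6 beats truth here (2 > 0).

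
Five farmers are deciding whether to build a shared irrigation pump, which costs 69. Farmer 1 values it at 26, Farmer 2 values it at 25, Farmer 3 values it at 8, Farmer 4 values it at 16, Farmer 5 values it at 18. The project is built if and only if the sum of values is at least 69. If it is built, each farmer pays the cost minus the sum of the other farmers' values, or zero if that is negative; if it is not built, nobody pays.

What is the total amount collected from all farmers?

Total value 93 ≥ cost 69, so it is built.
Farmer 1: others sum to 67; max(0, 69 - 67) = 2.
Farmer 2: others sum to 68; max(0, 69 - 68) = 1.
Farmer 3: others sum to 85; max(0, 69 - 85) = 0.
Farmer 4: others sum to 77; max(0, 69 - 77) = 0.
Farmer 5: others sum to 75; max(0, 69 - 75) = 0.
Total collected = 2 + 1 + 0 + 0 + 0 = 3.

3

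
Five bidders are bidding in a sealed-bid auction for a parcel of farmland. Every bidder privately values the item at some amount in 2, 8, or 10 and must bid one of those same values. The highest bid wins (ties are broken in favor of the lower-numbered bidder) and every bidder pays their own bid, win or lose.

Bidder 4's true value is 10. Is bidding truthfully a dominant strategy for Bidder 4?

Consider the case where Bidder 1 bids 2, Bidder 2 bids 2, Bidder 3 bids 2 and Bidder 5 bids 2.
Truthful bid 10: wins, pays 10, utility 10 - 10 = 0.
Bid 8 instead: wins, pays 8, utility 10 - 8 = 2.
Since 2 > 0, bidding 8 is strictly better here, so truthful bidding is not dominant.

No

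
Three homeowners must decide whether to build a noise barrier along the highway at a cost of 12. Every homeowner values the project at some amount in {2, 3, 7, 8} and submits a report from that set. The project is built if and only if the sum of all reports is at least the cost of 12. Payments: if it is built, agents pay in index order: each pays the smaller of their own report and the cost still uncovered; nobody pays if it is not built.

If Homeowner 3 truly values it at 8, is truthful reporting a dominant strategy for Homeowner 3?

Check each profile of the others' reports and compare truth against every alternative report.
Others report (7, 7): truth gives 8, best alternative gives 8.
Others report (7, 8): truth gives 8, best alternative gives 8.
Others report (8, 7): truth gives 8, best alternative gives 8.
Others report (8, 8): truth gives 8, best alternative gives 8.
Others report (3, 8): truth gives 7, best alternative gives 7.
Others report (8, 3): truth gives 7, best alternative gives 7.
(Remaining 10 profiles checked similarly; truth is weakly best in each.)
In every case the truthful report is at least as good as any alternative, so it is a dominant strategy.

Yes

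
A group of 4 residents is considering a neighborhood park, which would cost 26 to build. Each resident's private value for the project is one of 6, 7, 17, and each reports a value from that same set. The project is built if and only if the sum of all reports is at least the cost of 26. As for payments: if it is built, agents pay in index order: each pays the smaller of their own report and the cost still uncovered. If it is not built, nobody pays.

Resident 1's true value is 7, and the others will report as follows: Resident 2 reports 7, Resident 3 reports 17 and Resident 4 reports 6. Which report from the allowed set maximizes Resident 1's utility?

6

Report 6: project built, pays 6, utility 7 - 6 = 1.
Report 7: project built, pays 7, utility 7 - 7 = 0.
Report 17: project built, pays 17, utility 7 - 17 = -10.
The best choice is 6 with utility 1.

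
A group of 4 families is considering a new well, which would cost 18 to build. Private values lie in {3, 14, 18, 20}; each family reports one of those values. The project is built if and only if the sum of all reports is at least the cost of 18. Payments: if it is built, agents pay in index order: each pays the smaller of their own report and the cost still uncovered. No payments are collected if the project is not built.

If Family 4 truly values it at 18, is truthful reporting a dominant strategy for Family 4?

Yes

Check each profile of the others' reports and compare truth against every alternative report.
Others report (3, 3, 14): truth gives 18, best alternative gives 18.
Others report (3, 3, 18): truth gives 18, best alternative gives 18.
Others report (3, 3, 20): truth gives 18, best alternative gives 18.
Others report (3, 14, 3): truth gives 18, best alternative gives 18.
Others report (3, 14, 14): truth gives 18, best alternative gives 18.
Others report (3, 14, 18): truth gives 18, best alternative gives 18.
(Remaining 58 profiles checked similarly; truth is weakly best in each.)
In every case the truthful report is at least as good as any alternative, so it is a dominant strategy.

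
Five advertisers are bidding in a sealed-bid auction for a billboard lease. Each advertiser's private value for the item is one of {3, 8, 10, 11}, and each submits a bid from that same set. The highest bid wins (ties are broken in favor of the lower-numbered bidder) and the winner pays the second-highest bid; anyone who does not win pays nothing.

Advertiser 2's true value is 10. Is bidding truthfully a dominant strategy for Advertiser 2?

Yes

Check each profile of the others' bids and compare truth against every alternative bid.
Others bid (3, 3, 3, 3): truth gives 7, best alternative gives 7.
Others bid (3, 3, 3, 8): truth gives 2, best alternative gives 2.
Others bid (3, 3, 8, 3): truth gives 2, best alternative gives 2.
Others bid (3, 3, 8, 8): truth gives 2, best alternative gives 2.
Others bid (3, 8, 3, 3): truth gives 2, best alternative gives 2.
Others bid (3, 8, 3, 8): truth gives 2, best alternative gives 2.
(Remaining 250 profiles checked similarly; truth is weakly best in each.)
In every case the truthful bid is at least as good as any alternative, so it is a dominant strategy.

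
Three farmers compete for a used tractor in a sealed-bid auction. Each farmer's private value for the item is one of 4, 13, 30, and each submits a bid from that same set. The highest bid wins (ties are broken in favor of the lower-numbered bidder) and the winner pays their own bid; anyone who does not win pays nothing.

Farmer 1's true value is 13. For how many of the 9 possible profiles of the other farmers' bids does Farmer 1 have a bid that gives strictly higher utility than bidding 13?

1

Others bid (4, 4): truth gives 0; bid 4 gives 9 > 0. Violating.
Others bid (4, 13): truth gives 0; no alternative beats it.
Others bid (4, 30): truth gives 0; no alternative beats it.
(Checking all 9 profiles: 1 has a profitable deviation, 8 do not.)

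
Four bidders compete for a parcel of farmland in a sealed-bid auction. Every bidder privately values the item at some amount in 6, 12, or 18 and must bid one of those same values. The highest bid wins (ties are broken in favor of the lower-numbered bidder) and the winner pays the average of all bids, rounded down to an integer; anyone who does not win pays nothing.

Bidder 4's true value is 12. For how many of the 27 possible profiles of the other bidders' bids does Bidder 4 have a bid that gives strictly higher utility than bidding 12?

Others bid (6, 6, 12): truth gives 0; bid 18 gives 2 > 0. Violating.
Others bid (6, 12, 6): truth gives 0; bid 18 gives 2 > 0. Violating.
Others bid (12, 6, 6): truth gives 0; bid 18 gives 2 > 0. Violating.
Others bid (6, 6, 6): truth gives 5; no alternative beats it.
Others bid (6, 6, 18): truth gives 0; no alternative beats it.
(Checking all 27 profiles: 3 have a profitable deviation, 24 do not.)

3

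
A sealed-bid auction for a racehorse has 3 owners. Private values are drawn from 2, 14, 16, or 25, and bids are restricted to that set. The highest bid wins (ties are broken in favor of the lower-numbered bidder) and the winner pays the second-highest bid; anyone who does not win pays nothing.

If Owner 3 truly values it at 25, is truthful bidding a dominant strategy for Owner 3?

Check each profile of the others' bids and compare truth against every alternative bid.
Others bid (2, 16): truth gives 9, best alternative gives 0.
Others bid (14, 16): truth gives 9, best alternative gives 0.
Others bid (16, 2): truth gives 9, best alternative gives 0.
Others bid (16, 14): truth gives 9, best alternative gives 0.
Others bid (16, 16): truth gives 9, best alternative gives 0.
Others bid (2, 2): truth gives 23, best alternative gives 23.
(Remaining 10 profiles checked similarly; truth is weakly best in each.)
In every case the truthful bid is at least as good as any alternative, so it is a dominant strategy.

Yes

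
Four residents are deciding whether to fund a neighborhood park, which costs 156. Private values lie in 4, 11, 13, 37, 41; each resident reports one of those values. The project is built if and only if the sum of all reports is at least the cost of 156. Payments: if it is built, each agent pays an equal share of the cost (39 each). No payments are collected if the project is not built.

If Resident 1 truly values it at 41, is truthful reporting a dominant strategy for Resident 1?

Check each profile of the others' reports and compare truth against every alternative report.
Others report (37, 37, 41): truth gives 2, best alternative gives 0.
Others report (37, 41, 37): truth gives 2, best alternative gives 0.
Others report (41, 37, 37): truth gives 2, best alternative gives 0.
Others report (37, 41, 41): truth gives 2, best alternative gives 2.
Others report (41, 37, 41): truth gives 2, best alternative gives 2.
Others report (41, 41, 37): truth gives 2, best alternative gives 2.
(Remaining 119 profiles checked similarly; truth is weakly best in each.)
In every case the truthful report is at least as good as any alternative, so it is a dominant strategy.

Yes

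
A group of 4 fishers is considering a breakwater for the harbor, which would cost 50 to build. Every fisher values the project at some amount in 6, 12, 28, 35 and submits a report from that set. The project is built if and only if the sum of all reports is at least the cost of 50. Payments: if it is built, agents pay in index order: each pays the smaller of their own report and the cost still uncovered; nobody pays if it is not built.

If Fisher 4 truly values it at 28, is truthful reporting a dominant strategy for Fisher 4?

Check each profile of the others' reports and compare truth against every alternative report.
Others report (6, 12, 35): truth gives 28, best alternative gives 28.
Others report (6, 28, 28): truth gives 28, best alternative gives 28.
Others report (6, 28, 35): truth gives 28, best alternative gives 28.
Others report (6, 35, 12): truth gives 28, best alternative gives 28.
Others report (6, 35, 28): truth gives 28, best alternative gives 28.
Others report (6, 35, 35): truth gives 28, best alternative gives 28.
(Remaining 58 profiles checked similarly; truth is weakly best in each.)
In every case the truthful report is at least as good as any alternative, so it is a dominant strategy.

Yes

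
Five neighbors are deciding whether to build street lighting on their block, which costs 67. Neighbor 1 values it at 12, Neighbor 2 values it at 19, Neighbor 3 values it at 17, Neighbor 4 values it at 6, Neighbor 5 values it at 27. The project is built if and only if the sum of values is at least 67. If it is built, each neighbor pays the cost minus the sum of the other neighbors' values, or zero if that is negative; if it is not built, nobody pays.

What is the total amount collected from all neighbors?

Total value 81 ≥ cost 67, so it is built.
Neighbor 1: others sum to 69; max(0, 67 - 69) = 0.
Neighbor 2: others sum to 62; max(0, 67 - 62) = 5.
Neighbor 3: others sum to 64; max(0, 67 - 64) = 3.
Neighbor 4: others sum to 75; max(0, 67 - 75) = 0.
Neighbor 5: others sum to 54; max(0, 67 - 54) = 13.
Total collected = 0 + 5 + 3 + 0 + 13 = 21.

21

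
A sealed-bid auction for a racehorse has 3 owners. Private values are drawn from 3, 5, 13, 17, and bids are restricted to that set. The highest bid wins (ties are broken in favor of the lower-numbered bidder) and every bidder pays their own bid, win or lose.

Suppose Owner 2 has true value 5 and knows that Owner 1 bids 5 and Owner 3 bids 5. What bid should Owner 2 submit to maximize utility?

3

Bid 3: loses but pays 3, utility -3.
Bid 5: loses but pays 5, utility -5.
Bid 13: wins, pays 13, utility 5 - 13 = -8.
Bid 17: wins, pays 17, utility 5 - 17 = -12.
The best choice is 3 with utility -3.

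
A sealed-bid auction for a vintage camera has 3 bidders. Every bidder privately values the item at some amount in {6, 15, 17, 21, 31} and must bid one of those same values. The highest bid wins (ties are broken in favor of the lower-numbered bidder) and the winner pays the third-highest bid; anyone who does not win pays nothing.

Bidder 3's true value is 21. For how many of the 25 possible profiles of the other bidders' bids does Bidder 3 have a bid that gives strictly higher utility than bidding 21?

6

Others bid (6, 21): truth gives 0; bid 31 gives 15 > 0. Violating.
Others bid (15, 21): truth gives 0; bid 31 gives 6 > 0. Violating.
Others bid (17, 21): truth gives 0; bid 31 gives 4 > 0. Violating.
Others bid (21, 6): truth gives 0; bid 31 gives 15 > 0. Violating.
Others bid (6, 6): truth gives 15; no alternative beats it.
Others bid (6, 15): truth gives 15; no alternative beats it.
(Checking all 25 profiles: 6 have a profitable deviation, 19 do not.)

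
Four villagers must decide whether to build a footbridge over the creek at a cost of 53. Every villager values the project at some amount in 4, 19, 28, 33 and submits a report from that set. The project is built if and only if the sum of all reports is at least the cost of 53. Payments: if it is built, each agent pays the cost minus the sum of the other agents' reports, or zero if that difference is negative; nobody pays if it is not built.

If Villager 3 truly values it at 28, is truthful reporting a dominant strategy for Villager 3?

Yes

Check each profile of the others' reports and compare truth against every alternative report.
Others report (4, 19, 33): truth gives 28, best alternative gives 28.
Others report (4, 28, 28): truth gives 28, best alternative gives 28.
Others report (4, 28, 33): truth gives 28, best alternative gives 28.
Others report (4, 33, 19): truth gives 28, best alternative gives 28.
Others report (4, 33, 28): truth gives 28, best alternative gives 28.
Others report (4, 33, 33): truth gives 28, best alternative gives 28.
(Remaining 58 profiles checked similarly; truth is weakly best in each.)
In every case the truthful report is at least as good as any alternative, so it is a dominant strategy.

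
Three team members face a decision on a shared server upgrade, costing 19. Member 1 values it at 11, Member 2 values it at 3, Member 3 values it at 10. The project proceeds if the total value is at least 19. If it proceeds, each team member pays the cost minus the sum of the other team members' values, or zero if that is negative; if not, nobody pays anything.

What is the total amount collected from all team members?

Total value 24 ≥ cost 19, so it is built.
Member 1: others sum to 13; max(0, 19 - 13) = 6.
Member 2: others sum to 21; max(0, 19 - 21) = 0.
Member 3: others sum to 14; max(0, 19 - 14) = 5.
Total collected = 6 + 0 + 5 = 11.

11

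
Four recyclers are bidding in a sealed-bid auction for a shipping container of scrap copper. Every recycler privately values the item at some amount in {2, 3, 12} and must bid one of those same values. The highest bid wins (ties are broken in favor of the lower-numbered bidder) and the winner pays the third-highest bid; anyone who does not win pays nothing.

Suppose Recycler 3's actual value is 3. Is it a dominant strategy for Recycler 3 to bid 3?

Consider the case where Recycler 1 bids 2, Recycler 2 bids 2 and Recycler 4 bids 12.
Truthful bid 3: loses, pays 0, utility 0.
Bid 12 instead: wins, pays 2, utility 3 - 2 = 1.
Since 1 > 0, bidding 12 is strictly better here, so truthful bidding is not dominant.

No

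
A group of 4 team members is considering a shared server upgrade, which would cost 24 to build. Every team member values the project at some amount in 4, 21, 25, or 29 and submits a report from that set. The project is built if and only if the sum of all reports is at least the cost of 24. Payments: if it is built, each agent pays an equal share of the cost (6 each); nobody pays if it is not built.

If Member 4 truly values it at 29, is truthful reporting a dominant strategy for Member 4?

Yes

Check each profile of the others' reports and compare truth against every alternative report.
Others report (4, 4, 4): truth gives 23, best alternative gives 23.
Others report (4, 4, 21): truth gives 23, best alternative gives 23.
Others report (4, 4, 25): truth gives 23, best alternative gives 23.
Others report (4, 4, 29): truth gives 23, best alternative gives 23.
Others report (4, 21, 4): truth gives 23, best alternative gives 23.
Others report (4, 21, 21): truth gives 23, best alternative gives 23.
(Remaining 58 profiles checked similarly; truth is weakly best in each.)
In every case the truthful report is at least as good as any alternative, so it is a dominant strategy.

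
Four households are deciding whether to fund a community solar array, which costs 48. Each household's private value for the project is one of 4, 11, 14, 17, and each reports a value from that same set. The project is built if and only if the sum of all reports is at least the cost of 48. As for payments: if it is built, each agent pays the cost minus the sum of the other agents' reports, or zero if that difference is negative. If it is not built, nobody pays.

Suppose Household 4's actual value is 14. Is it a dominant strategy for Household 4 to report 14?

Yes

Check each profile of the others' reports and compare truth against every alternative report.
Others report (14, 17, 17): truth gives 14, best alternative gives 14.
Others report (17, 14, 17): truth gives 14, best alternative gives 14.
Others report (17, 17, 14): truth gives 14, best alternative gives 14.
Others report (17, 17, 17): truth gives 14, best alternative gives 14.
Others report (11, 17, 17): truth gives 11, best alternative gives 11.
Others report (14, 14, 17): truth gives 11, best alternative gives 11.
(Remaining 58 profiles checked similarly; truth is weakly best in each.)
In every case the truthful report is at least as good as any alternative, so it is a dominant strategy.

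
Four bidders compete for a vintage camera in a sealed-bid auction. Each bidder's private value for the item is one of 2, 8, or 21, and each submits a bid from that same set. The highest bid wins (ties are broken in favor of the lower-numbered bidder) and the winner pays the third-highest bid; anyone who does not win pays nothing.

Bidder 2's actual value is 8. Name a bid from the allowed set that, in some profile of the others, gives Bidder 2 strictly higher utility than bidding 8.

Suppose Bidder 1 bids 2, Bidder 3 bids 2 and Bidder 4 bids 21.
Bid 8: loses, pays 0, utility 0.
Bid 21: wins, pays 2, utility 8 - 2 = 6.
So bidding 21 beats truth here (6 > 0).

21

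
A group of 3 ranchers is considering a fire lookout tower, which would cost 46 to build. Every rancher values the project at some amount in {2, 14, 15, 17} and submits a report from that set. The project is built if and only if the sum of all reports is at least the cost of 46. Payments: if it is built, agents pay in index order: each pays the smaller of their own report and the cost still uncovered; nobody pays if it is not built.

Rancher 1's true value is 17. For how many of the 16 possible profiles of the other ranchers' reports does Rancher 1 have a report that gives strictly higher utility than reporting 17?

5

Others report (14, 17): truth gives 0; report 15 gives 2 > 0. Violating.
Others report (15, 17): truth gives 0; report 14 gives 3 > 0. Violating.
Others report (17, 14): truth gives 0; report 15 gives 2 > 0. Violating.
Others report (17, 15): truth gives 0; report 14 gives 3 > 0. Violating.
Others report (2, 2): truth gives 0; no alternative beats it.
Others report (2, 14): truth gives 0; no alternative beats it.
(Checking all 16 profiles: 5 have a profitable deviation, 11 do not.)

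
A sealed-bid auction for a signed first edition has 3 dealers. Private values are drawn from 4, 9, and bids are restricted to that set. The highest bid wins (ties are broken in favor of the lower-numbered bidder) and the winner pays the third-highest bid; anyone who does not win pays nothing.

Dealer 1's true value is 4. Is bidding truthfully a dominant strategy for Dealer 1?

Yes

Check each profile of the others' bids and compare truth against every alternative bid.
Others bid (9, 9): truth gives 0, best alternative gives -5.
Others bid (4, 4): truth gives 0, best alternative gives 0.
Others bid (4, 9): truth gives 0, best alternative gives 0.
Others bid (9, 4): truth gives 0, best alternative gives 0.
In every case the truthful bid is at least as good as any alternative, so it is a dominant strategy.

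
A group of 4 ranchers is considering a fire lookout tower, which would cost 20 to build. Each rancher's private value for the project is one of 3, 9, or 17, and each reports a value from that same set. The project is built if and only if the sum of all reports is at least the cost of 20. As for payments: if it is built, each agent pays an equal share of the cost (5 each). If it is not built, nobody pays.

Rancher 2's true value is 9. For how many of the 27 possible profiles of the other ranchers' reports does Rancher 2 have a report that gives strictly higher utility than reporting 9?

1

Others report (3, 3, 3): truth gives 0; report 17 gives 4 > 0. Violating.
Others report (3, 3, 9): truth gives 4; no alternative beats it.
Others report (3, 3, 17): truth gives 4; no alternative beats it.
(Checking all 27 profiles: 1 has a profitable deviation, 26 do not.)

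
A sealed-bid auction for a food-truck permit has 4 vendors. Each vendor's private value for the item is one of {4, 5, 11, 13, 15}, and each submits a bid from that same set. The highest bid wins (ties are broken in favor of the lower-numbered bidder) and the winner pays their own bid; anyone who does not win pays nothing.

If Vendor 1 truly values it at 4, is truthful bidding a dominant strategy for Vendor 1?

Yes

Check each profile of the others' bids and compare truth against every alternative bid.
Others bid (4, 4, 4): truth gives 0, best alternative gives -1.
Others bid (4, 4, 5): truth gives 0, best alternative gives -1.
Others bid (4, 5, 4): truth gives 0, best alternative gives -1.
Others bid (4, 5, 5): truth gives 0, best alternative gives -1.
Others bid (5, 4, 4): truth gives 0, best alternative gives -1.
Others bid (5, 4, 5): truth gives 0, best alternative gives -1.
(Remaining 119 profiles checked similarly; truth is weakly best in each.)
In every case the truthful bid is at least as good as any alternative, so it is a dominant strategy.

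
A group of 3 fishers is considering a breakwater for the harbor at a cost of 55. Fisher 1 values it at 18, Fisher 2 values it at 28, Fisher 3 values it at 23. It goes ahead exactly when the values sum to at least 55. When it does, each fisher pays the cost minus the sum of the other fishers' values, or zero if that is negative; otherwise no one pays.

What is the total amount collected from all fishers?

Total value 69 ≥ cost 55, so it is built.
Fisher 1: others sum to 51; max(0, 55 - 51) = 4.
Fisher 2: others sum to 41; max(0, 55 - 41) = 14.
Fisher 3: others sum to 46; max(0, 55 - 46) = 9.
Total collected = 4 + 14 + 9 = 27.

27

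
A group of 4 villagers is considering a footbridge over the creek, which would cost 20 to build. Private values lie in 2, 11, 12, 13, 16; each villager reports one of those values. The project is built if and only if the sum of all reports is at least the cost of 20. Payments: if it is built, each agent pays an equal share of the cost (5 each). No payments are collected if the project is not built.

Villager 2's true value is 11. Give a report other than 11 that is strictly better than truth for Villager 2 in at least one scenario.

Suppose Villager 1 reports 2, Villager 3 reports 2 and Villager 4 reports 2.
Report 11: project not built, utility 0.
Report 16: project built, pays 5, utility 11 - 5 = 6.
So reporting 16 beats truth here (6 > 0).

16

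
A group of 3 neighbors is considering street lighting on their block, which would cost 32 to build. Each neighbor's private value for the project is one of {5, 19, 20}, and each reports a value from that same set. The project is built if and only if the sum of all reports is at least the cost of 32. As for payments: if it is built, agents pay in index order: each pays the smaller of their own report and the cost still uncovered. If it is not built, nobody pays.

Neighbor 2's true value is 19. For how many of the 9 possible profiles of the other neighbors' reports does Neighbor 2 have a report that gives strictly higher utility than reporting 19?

4

Others report (19, 19): truth gives 6; report 5 gives 14 > 6. Violating.
Others report (19, 20): truth gives 6; report 5 gives 14 > 6. Violating.
Others report (20, 19): truth gives 7; report 5 gives 14 > 7. Violating.
Others report (20, 20): truth gives 7; report 5 gives 14 > 7. Violating.
Others report (5, 5): truth gives 0; no alternative beats it.
Others report (5, 19): truth gives 0; no alternative beats it.
(Checking all 9 profiles: 4 have a profitable deviation, 5 do not.)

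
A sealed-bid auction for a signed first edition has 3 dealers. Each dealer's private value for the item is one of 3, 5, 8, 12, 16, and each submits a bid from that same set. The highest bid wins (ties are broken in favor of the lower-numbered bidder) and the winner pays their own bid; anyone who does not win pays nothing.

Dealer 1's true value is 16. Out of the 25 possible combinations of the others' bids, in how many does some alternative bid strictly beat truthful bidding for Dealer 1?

16

Others bid (3, 3): truth gives 0; bid 3 gives 13 > 0. Violating.
Others bid (3, 5): truth gives 0; bid 5 gives 11 > 0. Violating.
Others bid (3, 8): truth gives 0; bid 8 gives 8 > 0. Violating.
Others bid (3, 12): truth gives 0; bid 12 gives 4 > 0. Violating.
Others bid (3, 16): truth gives 0; no alternative beats it.
Others bid (5, 16): truth gives 0; no alternative beats it.
(Checking all 25 profiles: 16 have a profitable deviation, 9 do not.)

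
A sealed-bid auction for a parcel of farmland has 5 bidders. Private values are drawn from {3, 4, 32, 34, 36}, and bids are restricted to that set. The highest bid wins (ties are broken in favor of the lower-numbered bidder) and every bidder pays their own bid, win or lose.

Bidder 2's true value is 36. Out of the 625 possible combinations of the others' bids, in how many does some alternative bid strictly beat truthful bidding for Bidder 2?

Others bid (3, 3, 3, 3): truth gives 0; bid 4 gives 32 > 0. Violating.
Others bid (3, 3, 3, 4): truth gives 0; bid 4 gives 32 > 0. Violating.
Others bid (3, 3, 3, 32): truth gives 0; bid 32 gives 4 > 0. Violating.
Others bid (3, 3, 3, 34): truth gives 0; bid 34 gives 2 > 0. Violating.
Others bid (3, 3, 3, 36): truth gives 0; no alternative beats it.
Others bid (3, 3, 4, 36): truth gives 0; no alternative beats it.
(Checking all 625 profiles: 317 have a profitable deviation, 308 do not.)

317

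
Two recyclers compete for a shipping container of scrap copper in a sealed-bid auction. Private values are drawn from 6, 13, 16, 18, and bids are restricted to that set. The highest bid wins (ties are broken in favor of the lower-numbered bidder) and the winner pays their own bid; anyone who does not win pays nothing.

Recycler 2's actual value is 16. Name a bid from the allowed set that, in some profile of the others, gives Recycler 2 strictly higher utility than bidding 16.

13

Suppose Recycler 1 bids 6.
Bid 16: wins, pays 16, utility 16 - 16 = 0.
Bid 13: wins, pays 13, utility 16 - 13 = 3.
So bidding 13 beats truth here (3 > 0).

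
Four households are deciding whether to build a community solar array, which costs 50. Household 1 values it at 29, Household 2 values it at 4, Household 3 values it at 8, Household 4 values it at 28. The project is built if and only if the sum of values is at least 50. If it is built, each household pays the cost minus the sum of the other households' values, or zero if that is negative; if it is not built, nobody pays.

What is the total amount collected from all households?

Total value 69 ≥ cost 50, so it is built.
Household 1: others sum to 40; max(0, 50 - 40) = 10.
Household 2: others sum to 65; max(0, 50 - 65) = 0.
Household 3: others sum to 61; max(0, 50 - 61) = 0.
Household 4: others sum to 41; max(0, 50 - 41) = 9.
Total collected = 10 + 0 + 0 + 9 = 19.

19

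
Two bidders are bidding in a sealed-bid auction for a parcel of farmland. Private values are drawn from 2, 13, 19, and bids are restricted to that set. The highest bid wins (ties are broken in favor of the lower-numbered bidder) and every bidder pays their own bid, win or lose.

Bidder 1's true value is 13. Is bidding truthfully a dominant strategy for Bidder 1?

No

Consider the case where Bidder 2 bids 2.
Truthful bid 13: wins, pays 13, utility 13 - 13 = 0.
Bid 2 instead: wins, pays 2, utility 13 - 2 = 11.
Since 11 > 0, bidding 2 is strictly better here, so truthful bidding is not dominant.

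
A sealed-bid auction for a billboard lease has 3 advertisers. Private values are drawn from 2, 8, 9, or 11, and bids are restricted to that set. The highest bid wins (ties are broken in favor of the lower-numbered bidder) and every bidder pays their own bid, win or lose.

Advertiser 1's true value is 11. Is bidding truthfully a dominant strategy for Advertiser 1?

Consider the case where Advertiser 2 bids 2 and Advertiser 3 bids 2.
Truthful bid 11: wins, pays 11, utility 11 - 11 = 0.
Bid 2 instead: wins, pays 2, utility 11 - 2 = 9.
Since 9 > 0, bidding 2 is strictly better here, so truthful bidding is not dominant.

No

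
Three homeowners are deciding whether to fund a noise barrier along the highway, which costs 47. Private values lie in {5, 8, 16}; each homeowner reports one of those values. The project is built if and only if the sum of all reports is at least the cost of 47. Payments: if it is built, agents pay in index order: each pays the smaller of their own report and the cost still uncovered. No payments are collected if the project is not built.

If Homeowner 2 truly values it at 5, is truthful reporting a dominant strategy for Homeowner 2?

Check each profile of the others' reports and compare truth against every alternative report.
Others report (5, 5): truth gives 0, best alternative gives 0.
Others report (5, 8): truth gives 0, best alternative gives 0.
Others report (5, 16): truth gives 0, best alternative gives 0.
Others report (8, 5): truth gives 0, best alternative gives 0.
Others report (8, 8): truth gives 0, best alternative gives 0.
Others report (8, 16): truth gives 0, best alternative gives 0.
(Remaining 3 profiles checked similarly; truth is weakly best in each.)
In every case the truthful report is at least as good as any alternative, so it is a dominant strategy.

Yes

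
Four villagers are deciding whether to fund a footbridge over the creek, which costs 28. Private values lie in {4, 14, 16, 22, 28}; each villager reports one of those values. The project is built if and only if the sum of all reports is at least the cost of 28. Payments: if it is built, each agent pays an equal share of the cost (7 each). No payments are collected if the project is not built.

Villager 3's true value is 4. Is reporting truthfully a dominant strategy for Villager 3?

Check each profile of the others' reports and compare truth against every alternative report.
Others report (4, 4, 14): truth gives 0, best alternative gives -3.
Others report (4, 14, 4): truth gives 0, best alternative gives -3.
Others report (14, 4, 4): truth gives 0, best alternative gives -3.
Others report (4, 4, 16): truth gives -3, best alternative gives -3.
Others report (4, 4, 22): truth gives -3, best alternative gives -3.
Others report (4, 4, 28): truth gives -3, best alternative gives -3.
(Remaining 119 profiles checked similarly; truth is weakly best in each.)
In every case the truthful report is at least as good as any alternative, so it is a dominant strategy.

Yes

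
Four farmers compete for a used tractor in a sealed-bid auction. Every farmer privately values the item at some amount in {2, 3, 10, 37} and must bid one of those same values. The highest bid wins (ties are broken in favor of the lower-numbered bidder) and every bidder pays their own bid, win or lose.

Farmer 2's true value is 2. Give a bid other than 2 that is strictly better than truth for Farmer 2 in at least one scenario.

Suppose Farmer 1 bids 2, Farmer 3 bids 2 and Farmer 4 bids 2.
Bid 2: loses but pays 2, utility -2.
Bid 3: wins, pays 3, utility 2 - 3 = -1.
So bidding 3 beats truth here (-1 > -2).

3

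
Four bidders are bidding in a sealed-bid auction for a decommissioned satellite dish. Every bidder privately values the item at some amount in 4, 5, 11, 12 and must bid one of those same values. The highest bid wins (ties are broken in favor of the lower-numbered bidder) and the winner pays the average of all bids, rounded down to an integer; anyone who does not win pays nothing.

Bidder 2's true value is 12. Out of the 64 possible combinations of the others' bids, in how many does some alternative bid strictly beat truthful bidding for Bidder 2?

8

Others bid (4, 4, 4): truth gives 6; bid 5 gives 8 > 6. Violating.
Others bid (4, 4, 5): truth gives 6; bid 5 gives 8 > 6. Violating.
Others bid (4, 5, 4): truth gives 6; bid 5 gives 8 > 6. Violating.
Others bid (4, 5, 5): truth gives 6; bid 5 gives 8 > 6. Violating.
Others bid (4, 4, 11): truth gives 5; no alternative beats it.
Others bid (4, 4, 12): truth gives 4; no alternative beats it.
(Checking all 64 profiles: 8 have a profitable deviation, 56 do not.)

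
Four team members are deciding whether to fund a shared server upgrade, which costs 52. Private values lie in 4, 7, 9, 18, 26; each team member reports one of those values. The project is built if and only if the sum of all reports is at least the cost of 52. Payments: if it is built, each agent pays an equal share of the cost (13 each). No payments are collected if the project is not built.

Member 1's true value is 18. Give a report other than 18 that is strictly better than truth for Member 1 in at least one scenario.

Suppose Member 2 reports 4, Member 3 reports 4 and Member 4 reports 18.
Report 18: project not built, utility 0.
Report 26: project built, pays 13, utility 18 - 13 = 5.
So reporting 26 beats truth here (5 > 0).

26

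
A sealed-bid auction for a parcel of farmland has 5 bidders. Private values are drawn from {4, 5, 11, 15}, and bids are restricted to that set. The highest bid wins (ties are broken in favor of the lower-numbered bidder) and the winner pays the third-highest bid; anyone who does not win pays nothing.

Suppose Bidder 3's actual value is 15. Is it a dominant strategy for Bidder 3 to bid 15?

Check each profile of the others' bids and compare truth against every alternative bid.
Others bid (4, 4, 4, 15): truth gives 11, best alternative gives 0.
Others bid (4, 4, 15, 4): truth gives 11, best alternative gives 0.
Others bid (4, 11, 4, 4): truth gives 11, best alternative gives 0.
Others bid (11, 4, 4, 4): truth gives 11, best alternative gives 0.
Others bid (4, 4, 5, 15): truth gives 10, best alternative gives 0.
Others bid (4, 4, 15, 5): truth gives 10, best alternative gives 0.
(Remaining 250 profiles checked similarly; truth is weakly best in each.)
In every case the truthful bid is at least as good as any alternative, so it is a dominant strategy.

Yes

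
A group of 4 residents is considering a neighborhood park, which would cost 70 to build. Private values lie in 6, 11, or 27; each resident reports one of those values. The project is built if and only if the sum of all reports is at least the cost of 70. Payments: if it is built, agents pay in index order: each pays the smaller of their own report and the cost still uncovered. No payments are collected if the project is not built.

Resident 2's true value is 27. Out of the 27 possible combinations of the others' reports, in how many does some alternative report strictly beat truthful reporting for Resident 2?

7

Others report (6, 27, 27): truth gives 0; report 11 gives 16 > 0. Violating.
Others report (11, 27, 27): truth gives 0; report 6 gives 21 > 0. Violating.
Others report (27, 6, 27): truth gives 0; report 11 gives 16 > 0. Violating.
Others report (27, 11, 27): truth gives 0; report 6 gives 21 > 0. Violating.
Others report (6, 6, 6): truth gives 0; no alternative beats it.
Others report (6, 6, 11): truth gives 0; no alternative beats it.
(Checking all 27 profiles: 7 have a profitable deviation, 20 do not.)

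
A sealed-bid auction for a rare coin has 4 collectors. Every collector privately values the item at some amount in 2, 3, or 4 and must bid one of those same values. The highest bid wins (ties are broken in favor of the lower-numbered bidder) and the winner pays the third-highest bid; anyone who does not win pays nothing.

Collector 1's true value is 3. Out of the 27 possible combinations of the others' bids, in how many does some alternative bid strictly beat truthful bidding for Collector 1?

3

Others bid (2, 2, 4): truth gives 0; bid 4 gives 1 > 0. Violating.
Others bid (2, 4, 2): truth gives 0; bid 4 gives 1 > 0. Violating.
Others bid (4, 2, 2): truth gives 0; bid 4 gives 1 > 0. Violating.
Others bid (2, 2, 2): truth gives 1; no alternative beats it.
Others bid (2, 2, 3): truth gives 1; no alternative beats it.
(Checking all 27 profiles: 3 have a profitable deviation, 24 do not.)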